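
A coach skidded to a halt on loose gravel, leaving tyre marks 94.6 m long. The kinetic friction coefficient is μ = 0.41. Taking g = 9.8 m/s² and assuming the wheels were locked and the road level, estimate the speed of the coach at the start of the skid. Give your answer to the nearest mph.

Initial speed ≈ 62 mph

Deceleration a = μg = 0.41 × 9.8 = 4.018 m/s².
v = √(2a·d) = √(2 × 4.018 × 94.6) = √760.206 = 27.5718 m/s.
= 27.5718 ÷ 0.44704 = 61.676 mph.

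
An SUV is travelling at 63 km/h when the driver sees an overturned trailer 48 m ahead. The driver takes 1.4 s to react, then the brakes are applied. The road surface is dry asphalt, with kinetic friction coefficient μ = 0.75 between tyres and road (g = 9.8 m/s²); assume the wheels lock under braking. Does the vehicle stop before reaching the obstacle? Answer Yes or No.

63 km/h ÷ 3.6 = 17.5000 m/s.
a = μg = 0.75 × 9.8 = 7.350 m/s².
Reaction distance = 17.5000 × 1.4 = 24.500 m.
Braking distance = v²/(2a) = 306.250 / 14.700 = 20.833 m.
Total stopping distance = 24.500 + 20.833 = 45.333 m, vs 48 m available — it stops with 48 − 45.333 = 2.667 m to spare.

Yes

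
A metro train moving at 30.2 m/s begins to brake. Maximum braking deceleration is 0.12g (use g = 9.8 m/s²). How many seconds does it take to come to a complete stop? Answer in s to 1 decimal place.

Braking time ≈ 25.7 s

a = 0.12 × 9.8 = 1.176 m/s².
Braking time = v/a = 30.2000 / 1.176 = 25.680 s.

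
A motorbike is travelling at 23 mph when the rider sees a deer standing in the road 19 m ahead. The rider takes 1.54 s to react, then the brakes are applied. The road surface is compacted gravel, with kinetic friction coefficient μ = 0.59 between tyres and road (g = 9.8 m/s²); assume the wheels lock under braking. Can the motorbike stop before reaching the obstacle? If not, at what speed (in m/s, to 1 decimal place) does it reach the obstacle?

23 mph × 0.44704 = 10.2819 m/s.
a = μg = 0.59 × 9.8 = 5.782 m/s².
Reaction distance = 10.2819 × 1.54 = 15.834 m.
Braking distance needed to stop: v²/(2a) = 105.717 / 11.564 = 9.142 m, so total needed = 15.834 + 9.142 = 24.976 m > 19 m — it cannot stop.
Distance remaining when braking begins: 19 − 15.834 = 3.166 m.
v² = v₀² − 2a·d = 105.717 − 2 × 5.782 × 3.166 = 69.105 m²/s².
v = √69.105 = 8.313 m/s.

No — it strikes the obstacle at 8.3 m/s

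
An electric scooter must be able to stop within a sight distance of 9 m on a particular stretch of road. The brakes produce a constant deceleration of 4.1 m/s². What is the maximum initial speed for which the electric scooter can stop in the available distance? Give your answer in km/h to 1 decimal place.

Maximum speed ≈ 30.9 km/h

v²/(2a) = d ⇒ v = √(2 × 4.100 × 9) = √73.80 = 8.5907 m/s.
8.5907 m/s × 3.6 = 30.927 km/h.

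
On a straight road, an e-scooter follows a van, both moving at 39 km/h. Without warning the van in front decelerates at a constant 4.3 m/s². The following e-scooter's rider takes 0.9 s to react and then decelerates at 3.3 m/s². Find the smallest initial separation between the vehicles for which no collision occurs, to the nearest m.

39 km/h ÷ 3.6 = 10.8333 m/s.
Leader travels v²/(2a_L) = 117.360 / 8.600 = 13.647 m before stopping.
Follower covers v·t_r = 10.8333 × 0.9 = 9.750 m while reacting, then v²/(2a_F) = 117.360 / 6.600 = 17.782 m while braking, for a total of 9.750 + 17.782 = 27.532 m.
Since a_F ≤ a_L and the follower starts braking later, the follower is never slower than the leader, so the closest approach is when both have stopped.
Minimum gap = 27.532 − 13.647 = 13.885 m.

Minimum gap ≈ 14 m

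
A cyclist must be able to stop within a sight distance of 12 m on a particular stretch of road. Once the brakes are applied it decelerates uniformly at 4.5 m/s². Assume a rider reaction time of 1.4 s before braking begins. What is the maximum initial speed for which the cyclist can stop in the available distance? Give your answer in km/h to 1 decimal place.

Stopping distance: v·t_r + v²/(2a) = 12 with t_r = 1.4 s and a = 4.500 m/s².
So v² + 12.600 v − 108.00 = 0.
Positive root: v = −a·t_r + √((a·t_r)² + 2a·d) = −6.300 + √(39.690 + 108.00) = 5.8528 m/s.
5.8528 m/s × 3.6 = 21.070 km/h.

Maximum speed ≈ 21.1 km/h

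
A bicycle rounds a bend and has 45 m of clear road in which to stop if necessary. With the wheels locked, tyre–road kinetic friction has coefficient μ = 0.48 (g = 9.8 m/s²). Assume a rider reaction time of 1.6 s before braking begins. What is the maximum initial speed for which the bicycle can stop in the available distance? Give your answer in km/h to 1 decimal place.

Maximum speed ≈ 51.8 km/h

a = μg = 0.48 × 9.8 = 4.704 m/s².
Stopping distance: v·t_r + v²/(2a) = 45 with t_r = 1.6 s and a = 4.704 m/s².
So v² + 15.053 v − 423.36 = 0.
Positive root: v = −a·t_r + √((a·t_r)² + 2a·d) = −7.526 + √(56.641 + 423.36) = 14.3829 m/s.
14.3829 m/s × 3.6 = 51.778 km/h.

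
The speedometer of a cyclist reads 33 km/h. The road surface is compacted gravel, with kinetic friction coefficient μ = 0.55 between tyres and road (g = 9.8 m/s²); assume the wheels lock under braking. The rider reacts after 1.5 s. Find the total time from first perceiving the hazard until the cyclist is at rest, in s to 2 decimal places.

Total time ≈ 3.20 s

33 km/h ÷ 3.6 = 9.1667 m/s.
a = μg = 0.55 × 9.8 = 5.390 m/s².
Braking time = v/a = 9.1667 / 5.390 = 1.701 s.
Total = 1.5 + 1.701 = 3.201 s.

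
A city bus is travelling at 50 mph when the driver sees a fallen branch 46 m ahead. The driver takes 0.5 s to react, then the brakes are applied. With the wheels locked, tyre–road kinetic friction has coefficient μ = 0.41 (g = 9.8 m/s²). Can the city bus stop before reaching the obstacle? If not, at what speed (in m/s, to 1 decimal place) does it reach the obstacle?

No — it strikes the obstacle at 14.8 m/s

50 mph × 0.44704 = 22.3520 m/s.
a = μg = 0.41 × 9.8 = 4.018 m/s².
Reaction distance = 22.3520 × 0.5 = 11.176 m.
Braking distance needed to stop: v²/(2a) = 499.612 / 8.036 = 62.172 m, so total needed = 11.176 + 62.172 = 73.348 m > 46 m — it cannot stop.
Distance remaining when braking begins: 46 − 11.176 = 34.824 m.
v² = v₀² − 2a·d = 499.612 − 2 × 4.018 × 34.824 = 219.766 m²/s².
v = √219.766 = 14.825 m/s.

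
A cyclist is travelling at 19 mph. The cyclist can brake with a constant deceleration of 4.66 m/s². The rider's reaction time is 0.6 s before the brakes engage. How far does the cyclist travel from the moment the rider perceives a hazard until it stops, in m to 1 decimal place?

19 mph × 0.44704 = 8.4938 m/s.
Reaction distance = v·t_r = 8.4938 × 0.6 = 5.096 m.
Braking distance = v²/(2a) = 8.4938² / (2 × 4.660) = 72.145 / 9.320 = 7.741 m.
Total = 5.096 + 7.741 = 12.837 m.

Total stopping distance ≈ 12.8 m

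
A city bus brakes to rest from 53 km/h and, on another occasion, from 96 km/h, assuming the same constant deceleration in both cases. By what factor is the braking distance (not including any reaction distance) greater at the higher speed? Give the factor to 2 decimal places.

Braking distance d = v²/(2a), so with a fixed, d ∝ v².
Factor = (96/53)² = 1.8113² = 3.2808.

Factor ≈ 3.28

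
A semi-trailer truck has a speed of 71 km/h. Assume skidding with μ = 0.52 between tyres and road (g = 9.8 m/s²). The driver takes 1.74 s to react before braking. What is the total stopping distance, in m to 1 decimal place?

Total stopping distance ≈ 72.5 m

71 km/h ÷ 3.6 = 19.7222 m/s.
a = μg = 0.52 × 9.8 = 5.096 m/s².
Reaction distance = v·t_r = 19.7222 × 1.74 = 34.317 m.
Braking distance = v²/(2a) = 19.7222² / (2 × 5.096) = 388.965 / 10.192 = 38.164 m.
Total = 34.317 + 38.164 = 72.481 m.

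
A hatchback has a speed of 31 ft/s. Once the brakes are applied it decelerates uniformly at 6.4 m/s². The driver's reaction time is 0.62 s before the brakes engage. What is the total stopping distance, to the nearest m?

31 ft/s × 0.3048 = 9.4488 m/s.
Reaction distance = v·t_r = 9.4488 × 0.62 = 5.858 m.
Braking distance = v²/(2a) = 9.4488² / (2 × 6.400) = 89.280 / 12.800 = 6.975 m.
Total = 5.858 + 6.975 = 12.833 m.

Total stopping distance ≈ 13 m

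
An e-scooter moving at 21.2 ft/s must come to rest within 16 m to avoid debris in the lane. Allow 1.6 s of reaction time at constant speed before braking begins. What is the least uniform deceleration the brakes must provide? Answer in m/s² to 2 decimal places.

Required deceleration ≈ 3.69 m/s²

21.2 ft/s × 0.3048 = 6.4618 m/s.
Distance covered during reaction = 6.4618 × 1.6 = 10.339 m.
Distance available for braking: 16 − 10.339 = 5.661 m.
v² = 2a·d ⇒ a = v²/(2d) = 6.4618² / (2 × 5.661) = 41.755 / 11.322 = 3.6880 m/s².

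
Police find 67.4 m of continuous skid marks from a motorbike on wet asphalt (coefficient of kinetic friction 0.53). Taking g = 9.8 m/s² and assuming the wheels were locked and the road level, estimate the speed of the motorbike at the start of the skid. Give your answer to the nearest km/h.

Deceleration a = μg = 0.53 × 9.8 = 5.194 m/s².
v = √(2a·d) = √(2 × 5.194 × 67.4) = √700.151 = 26.4604 m/s.
= 26.4604 × 3.6 = 95.257 km/h.

Initial speed ≈ 95 km/h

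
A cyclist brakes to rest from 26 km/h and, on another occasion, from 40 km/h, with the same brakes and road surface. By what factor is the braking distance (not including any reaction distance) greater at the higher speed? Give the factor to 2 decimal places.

Braking distance d = v²/(2a), so with a fixed, d ∝ v².
Factor = (40/26)² = 1.5385² = 2.3670.

Factor ≈ 2.37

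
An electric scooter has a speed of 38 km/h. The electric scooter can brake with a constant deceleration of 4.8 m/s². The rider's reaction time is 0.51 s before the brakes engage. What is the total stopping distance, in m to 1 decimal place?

38 km/h ÷ 3.6 = 10.5556 m/s.
Reaction distance = v·t_r = 10.5556 × 0.51 = 5.383 m.
Braking distance = v²/(2a) = 10.5556² / (2 × 4.800) = 111.421 / 9.600 = 11.606 m.
Total = 5.383 + 11.606 = 16.989 m.

Total stopping distance ≈ 17.0 m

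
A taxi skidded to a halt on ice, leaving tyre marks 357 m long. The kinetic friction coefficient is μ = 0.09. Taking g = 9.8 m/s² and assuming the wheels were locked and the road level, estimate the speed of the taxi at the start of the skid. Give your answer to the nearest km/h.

Deceleration a = μg = 0.09 × 9.8 = 0.882 m/s².
v = √(2a·d) = √(2 × 0.882 × 357) = √629.748 = 25.0948 m/s.
= 25.0948 × 3.6 = 90.341 km/h.

Initial speed ≈ 90 km/h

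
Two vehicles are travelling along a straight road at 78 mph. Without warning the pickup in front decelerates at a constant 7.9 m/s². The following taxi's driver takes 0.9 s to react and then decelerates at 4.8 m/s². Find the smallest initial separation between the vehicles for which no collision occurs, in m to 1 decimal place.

Minimum gap ≈ 81.1 m

78 mph × 0.44704 = 34.8691 m/s.
Leader travels v²/(2a_L) = 1215.854 / 15.800 = 76.953 m before stopping.
Follower covers v·t_r = 34.8691 × 0.9 = 31.382 m while reacting, then v²/(2a_F) = 1215.854 / 9.600 = 126.651 m while braking, for a total of 31.382 + 126.651 = 158.033 m.
Since a_F ≤ a_L and the follower starts braking later, the follower is never slower than the leader, so the closest approach is when both have stopped.
Minimum gap = 158.033 − 76.953 = 81.080 m.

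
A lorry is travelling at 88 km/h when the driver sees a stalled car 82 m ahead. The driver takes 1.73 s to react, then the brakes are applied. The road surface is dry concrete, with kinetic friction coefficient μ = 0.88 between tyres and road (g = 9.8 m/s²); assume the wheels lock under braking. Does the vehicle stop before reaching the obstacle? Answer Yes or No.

88 km/h ÷ 3.6 = 24.4444 m/s.
a = μg = 0.88 × 9.8 = 8.624 m/s².
Reaction distance = 24.4444 × 1.73 = 42.289 m.
Braking distance = v²/(2a) = 597.529 / 17.248 = 34.643 m.
Total stopping distance = 42.289 + 34.643 = 76.932 m, vs 82 m available — it stops with 82 − 76.932 = 5.068 m to spare.

Yes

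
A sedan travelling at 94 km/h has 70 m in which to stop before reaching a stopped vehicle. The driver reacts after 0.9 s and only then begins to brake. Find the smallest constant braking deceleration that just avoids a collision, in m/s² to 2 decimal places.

94 km/h ÷ 3.6 = 26.1111 m/s.
Distance covered during reaction = 26.1111 × 0.9 = 23.500 m.
Distance available for braking: 70 − 23.500 = 46.500 m.
v² = 2a·d ⇒ a = v²/(2d) = 26.1111² / (2 × 46.500) = 681.790 / 93.000 = 7.3311 m/s².

Required deceleration ≈ 7.33 m/s²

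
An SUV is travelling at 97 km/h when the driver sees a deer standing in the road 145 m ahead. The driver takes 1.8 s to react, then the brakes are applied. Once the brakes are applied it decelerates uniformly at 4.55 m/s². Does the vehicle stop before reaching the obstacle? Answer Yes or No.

Yes

97 km/h ÷ 3.6 = 26.9444 m/s.
Reaction distance = 26.9444 × 1.8 = 48.500 m.
Braking distance = v²/(2a) = 726.001 / 9.100 = 79.780 m.
Total stopping distance = 48.500 + 79.780 = 128.280 m, vs 145 m available — it stops with 145 − 128.280 = 16.720 m to spare.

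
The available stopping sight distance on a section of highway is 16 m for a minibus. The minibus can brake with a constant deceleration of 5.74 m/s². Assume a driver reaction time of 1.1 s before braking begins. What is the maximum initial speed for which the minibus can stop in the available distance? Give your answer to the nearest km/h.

Stopping distance: v·t_r + v²/(2a) = 16 with t_r = 1.1 s and a = 5.740 m/s².
So v² + 12.628 v − 183.68 = 0.
Positive root: v = −a·t_r + √((a·t_r)² + 2a·d) = −6.314 + √(39.867 + 183.68) = 8.6375 m/s.
8.6375 m/s × 3.6 = 31.095 km/h.

Maximum speed ≈ 31 km/h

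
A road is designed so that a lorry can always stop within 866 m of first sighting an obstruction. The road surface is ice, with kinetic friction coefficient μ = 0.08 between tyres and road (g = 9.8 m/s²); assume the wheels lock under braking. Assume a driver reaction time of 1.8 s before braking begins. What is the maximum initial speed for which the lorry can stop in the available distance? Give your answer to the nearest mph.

a = μg = 0.08 × 9.8 = 0.784 m/s².
Stopping distance: v·t_r + v²/(2a) = 866 with t_r = 1.8 s and a = 0.784 m/s².
So v² + 2.822 v − 1357.89 = 0.
Positive root: v = −a·t_r + √((a·t_r)² + 2a·d) = −1.411 + √(1.991 + 1357.89) = 35.4656 m/s.
35.4656 m/s ÷ 0.44704 = 79.334 mph.

Maximum speed ≈ 79 mph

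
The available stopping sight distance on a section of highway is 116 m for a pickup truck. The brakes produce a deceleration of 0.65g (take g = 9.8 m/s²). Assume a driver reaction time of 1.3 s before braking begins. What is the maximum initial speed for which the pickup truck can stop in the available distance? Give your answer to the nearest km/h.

a = 0.65 × 9.8 = 6.370 m/s².
Stopping distance: v·t_r + v²/(2a) = 116 with t_r = 1.3 s and a = 6.370 m/s².
So v² + 16.562 v − 1477.84 = 0.
Positive root: v = −a·t_r + √((a·t_r)² + 2a·d) = −8.281 + √(68.575 + 1477.84) = 31.0435 m/s.
31.0435 m/s × 3.6 = 111.757 km/h.

Maximum speed ≈ 112 km/h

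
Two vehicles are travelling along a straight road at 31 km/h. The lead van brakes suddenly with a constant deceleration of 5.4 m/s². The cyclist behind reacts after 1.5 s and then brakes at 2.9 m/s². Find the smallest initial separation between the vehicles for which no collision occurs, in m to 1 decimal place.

Minimum gap ≈ 18.8 m

31 km/h ÷ 3.6 = 8.6111 m/s.
Leader travels v²/(2a_L) = 74.151 / 10.800 = 6.866 m before stopping.
Follower covers v·t_r = 8.6111 × 1.5 = 12.917 m while reacting, then v²/(2a_F) = 74.151 / 5.800 = 12.785 m while braking, for a total of 12.917 + 12.785 = 25.702 m.
Since a_F ≤ a_L and the follower starts braking later, the follower is never slower than the leader, so the closest approach is when both have stopped.
Minimum gap = 25.702 − 6.866 = 18.836 m.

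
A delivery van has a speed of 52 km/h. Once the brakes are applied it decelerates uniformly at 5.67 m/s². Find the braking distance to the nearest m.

52 km/h ÷ 3.6 = 14.4444 m/s.
Braking distance = v²/(2a) = 14.4444² / (2 × 5.670) = 208.641 / 11.340 = 18.399 m.

Braking distance ≈ 18 m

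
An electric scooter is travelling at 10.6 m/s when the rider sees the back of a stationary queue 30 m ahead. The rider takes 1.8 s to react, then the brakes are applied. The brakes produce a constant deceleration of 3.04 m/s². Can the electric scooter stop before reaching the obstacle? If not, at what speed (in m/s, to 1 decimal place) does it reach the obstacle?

Reaction distance = 10.6000 × 1.8 = 19.080 m.
Braking distance needed to stop: v²/(2a) = 112.360 / 6.080 = 18.480 m, so total needed = 19.080 + 18.480 = 37.560 m > 30 m — it cannot stop.
Distance remaining when braking begins: 30 − 19.080 = 10.920 m.
v² = v₀² − 2a·d = 112.360 − 2 × 3.040 × 10.920 = 45.966 m²/s².
v = √45.966 = 6.780 m/s.

No — it strikes the obstacle at 6.8 m/s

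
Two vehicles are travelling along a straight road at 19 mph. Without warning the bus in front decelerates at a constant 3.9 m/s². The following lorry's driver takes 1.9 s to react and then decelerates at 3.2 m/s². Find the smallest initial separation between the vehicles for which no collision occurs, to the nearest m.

Minimum gap ≈ 18 m

19 mph × 0.44704 = 8.4938 m/s.
Leader travels v²/(2a_L) = 72.145 / 7.800 = 9.249 m before stopping.
Follower covers v·t_r = 8.4938 × 1.9 = 16.138 m while reacting, then v²/(2a_F) = 72.145 / 6.400 = 11.273 m while braking, for a total of 16.138 + 11.273 = 27.411 m.
Since a_F ≤ a_L and the follower starts braking later, the follower is never slower than the leader, so the closest approach is when both have stopped.
Minimum gap = 27.411 − 9.249 = 18.162 m.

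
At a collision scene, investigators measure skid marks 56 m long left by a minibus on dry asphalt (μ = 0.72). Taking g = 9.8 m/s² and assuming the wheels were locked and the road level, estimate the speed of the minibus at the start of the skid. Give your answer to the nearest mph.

Initial speed ≈ 63 mph

Deceleration a = μg = 0.72 × 9.8 = 7.056 m/s².
v = √(2a·d) = √(2 × 7.056 × 56) = √790.272 = 28.1118 m/s.
= 28.1118 ÷ 0.44704 = 62.884 mph.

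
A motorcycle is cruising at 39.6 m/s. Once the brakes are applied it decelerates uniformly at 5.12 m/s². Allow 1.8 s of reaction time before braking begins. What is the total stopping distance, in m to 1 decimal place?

Reaction distance = v·t_r = 39.6000 × 1.8 = 71.280 m.
Braking distance = v²/(2a) = 39.6000² / (2 × 5.120) = 1568.160 / 10.240 = 153.141 m.
Total = 71.280 + 153.141 = 224.421 m.

Total stopping distance ≈ 224.4 m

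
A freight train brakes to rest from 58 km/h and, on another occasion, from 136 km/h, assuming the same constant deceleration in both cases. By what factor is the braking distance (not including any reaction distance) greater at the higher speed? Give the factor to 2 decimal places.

Braking distance d = v²/(2a), so with a fixed, d ∝ v².
Factor = (136/58)² = 2.3448² = 5.4981.

Factor ≈ 5.50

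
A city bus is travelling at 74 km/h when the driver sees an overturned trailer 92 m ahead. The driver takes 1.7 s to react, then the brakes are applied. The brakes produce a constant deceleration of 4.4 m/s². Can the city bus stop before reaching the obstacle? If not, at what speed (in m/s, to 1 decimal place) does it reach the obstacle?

74 km/h ÷ 3.6 = 20.5556 m/s.
Reaction distance = 20.5556 × 1.7 = 34.945 m.
Braking distance = v²/(2a) = 422.533 / 8.800 = 48.015 m.
Total stopping distance = 34.945 + 48.015 = 82.960 m, vs 92 m available — it stops with 92 − 82.960 = 9.040 m to spare.

Yes — it stops about 9.0 m short of the obstacle, so it never reaches it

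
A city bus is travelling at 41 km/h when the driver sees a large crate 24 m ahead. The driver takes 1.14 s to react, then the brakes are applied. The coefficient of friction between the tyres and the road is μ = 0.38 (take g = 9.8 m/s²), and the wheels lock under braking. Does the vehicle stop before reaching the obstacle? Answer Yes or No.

41 km/h ÷ 3.6 = 11.3889 m/s.
a = μg = 0.38 × 9.8 = 3.724 m/s².
Reaction distance = 11.3889 × 1.14 = 12.983 m.
Braking distance = v²/(2a) = 129.707 / 7.448 = 17.415 m.
Total stopping distance = 12.983 + 17.415 = 30.398 m, vs 24 m available — it cannot stop in time and overshoots by 30.398 − 24 = 6.398 m.

No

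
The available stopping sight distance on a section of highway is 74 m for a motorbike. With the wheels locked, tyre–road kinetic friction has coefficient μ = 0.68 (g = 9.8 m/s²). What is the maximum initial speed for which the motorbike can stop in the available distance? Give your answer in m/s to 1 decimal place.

a = μg = 0.68 × 9.8 = 6.664 m/s².
v²/(2a) = d ⇒ v = √(2 × 6.664 × 74) = √986.27 = 31.4049 m/s.

Maximum speed ≈ 31.4 m/s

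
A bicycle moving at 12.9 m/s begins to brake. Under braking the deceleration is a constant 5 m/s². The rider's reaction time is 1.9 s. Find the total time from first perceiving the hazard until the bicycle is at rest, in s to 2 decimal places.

Total time ≈ 4.48 s

Braking time = v/a = 12.9000 / 5.000 = 2.580 s.
Total = 1.9 + 2.580 = 4.480 s.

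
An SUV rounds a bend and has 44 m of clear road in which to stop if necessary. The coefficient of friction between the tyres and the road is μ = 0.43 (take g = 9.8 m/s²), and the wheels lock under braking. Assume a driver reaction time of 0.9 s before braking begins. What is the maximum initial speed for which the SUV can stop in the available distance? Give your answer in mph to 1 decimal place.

Maximum speed ≈ 35.4 mph

a = μg = 0.43 × 9.8 = 4.214 m/s².
Stopping distance: v·t_r + v²/(2a) = 44 with t_r = 0.9 s and a = 4.214 m/s².
So v² + 7.585 v − 370.83 = 0.
Positive root: v = −a·t_r + √((a·t_r)² + 2a·d) = −3.793 + √(14.387 + 370.83) = 15.8339 m/s.
15.8339 m/s ÷ 0.44704 = 35.419 mph.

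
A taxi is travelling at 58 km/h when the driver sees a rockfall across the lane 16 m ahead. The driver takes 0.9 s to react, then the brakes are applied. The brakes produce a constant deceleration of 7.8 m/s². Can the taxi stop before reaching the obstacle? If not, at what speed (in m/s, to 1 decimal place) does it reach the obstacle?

58 km/h ÷ 3.6 = 16.1111 m/s.
Reaction distance = 16.1111 × 0.9 = 14.500 m.
Braking distance needed to stop: v²/(2a) = 259.568 / 15.600 = 16.639 m, so total needed = 14.500 + 16.639 = 31.139 m > 16 m — it cannot stop.
Distance remaining when braking begins: 16 − 14.500 = 1.500 m.
v² = v₀² − 2a·d = 259.568 − 2 × 7.800 × 1.500 = 236.168 m²/s².
v = √236.168 = 15.368 m/s.

No — it strikes the obstacle at 15.4 m/s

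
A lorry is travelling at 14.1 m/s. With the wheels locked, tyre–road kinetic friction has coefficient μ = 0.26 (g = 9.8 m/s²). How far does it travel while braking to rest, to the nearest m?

Braking distance ≈ 39 m

a = μg = 0.26 × 9.8 = 2.548 m/s².
Braking distance = v²/(2a) = 14.1000² / (2 × 2.548) = 198.810 / 5.096 = 39.013 m.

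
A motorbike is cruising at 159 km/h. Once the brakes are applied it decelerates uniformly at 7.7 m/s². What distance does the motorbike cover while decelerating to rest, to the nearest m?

159 km/h ÷ 3.6 = 44.1667 m/s.
Braking distance = v²/(2a) = 44.1667² / (2 × 7.700) = 1950.697 / 15.400 = 126.669 m.

Braking distance ≈ 127 m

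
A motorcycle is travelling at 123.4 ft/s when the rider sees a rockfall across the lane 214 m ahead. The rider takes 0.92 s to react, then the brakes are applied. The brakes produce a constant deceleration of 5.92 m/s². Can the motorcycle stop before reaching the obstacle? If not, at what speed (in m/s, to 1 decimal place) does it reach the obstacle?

123.4 ft/s × 0.3048 = 37.6123 m/s.
Reaction distance = 37.6123 × 0.92 = 34.603 m.
Braking distance = v²/(2a) = 1414.685 / 11.840 = 119.484 m.
Total stopping distance = 34.603 + 119.484 = 154.087 m, vs 214 m available — it stops with 214 − 154.087 = 59.913 m to spare.

Yes — it stops about 59.9 m short of the obstacle, so it never reaches it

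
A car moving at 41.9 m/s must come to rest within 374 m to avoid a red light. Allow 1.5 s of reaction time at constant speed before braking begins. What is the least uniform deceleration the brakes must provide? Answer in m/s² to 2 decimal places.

Distance covered during reaction = 41.9000 × 1.5 = 62.850 m.
Distance available for braking: 374 − 62.850 = 311.150 m.
v² = 2a·d ⇒ a = v²/(2d) = 41.9000² / (2 × 311.150) = 1755.610 / 622.300 = 2.8212 m/s².

Required deceleration ≈ 2.82 m/s²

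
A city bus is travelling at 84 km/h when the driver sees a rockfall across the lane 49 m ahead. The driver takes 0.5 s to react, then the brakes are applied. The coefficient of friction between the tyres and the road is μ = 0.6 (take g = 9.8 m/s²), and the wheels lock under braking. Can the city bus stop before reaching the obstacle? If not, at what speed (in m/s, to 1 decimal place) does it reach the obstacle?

84 km/h ÷ 3.6 = 23.3333 m/s.
a = μg = 0.6 × 9.8 = 5.880 m/s².
Reaction distance = 23.3333 × 0.5 = 11.667 m.
Braking distance needed to stop: v²/(2a) = 544.443 / 11.760 = 46.296 m, so total needed = 11.667 + 46.296 = 57.963 m > 49 m — it cannot stop.
Distance remaining when braking begins: 49 − 11.667 = 37.333 m.
v² = v₀² − 2a·d = 544.443 − 2 × 5.880 × 37.333 = 105.407 m²/s².
v = √105.407 = 10.267 m/s.

No — it strikes the obstacle at 10.3 m/s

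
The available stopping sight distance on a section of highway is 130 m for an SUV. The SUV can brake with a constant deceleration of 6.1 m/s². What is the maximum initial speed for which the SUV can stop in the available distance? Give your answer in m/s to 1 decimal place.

Maximum speed ≈ 39.8 m/s

v²/(2a) = d ⇒ v = √(2 × 6.100 × 130) = √1586.00 = 39.8246 m/s.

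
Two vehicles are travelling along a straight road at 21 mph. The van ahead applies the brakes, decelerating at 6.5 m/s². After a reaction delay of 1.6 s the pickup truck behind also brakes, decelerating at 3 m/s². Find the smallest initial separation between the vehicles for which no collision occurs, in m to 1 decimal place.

Minimum gap ≈ 22.9 m

21 mph × 0.44704 = 9.3878 m/s.
Leader travels v²/(2a_L) = 88.131 / 13.000 = 6.779 m before stopping.
Follower covers v·t_r = 9.3878 × 1.6 = 15.020 m while reacting, then v²/(2a_F) = 88.131 / 6.000 = 14.688 m while braking, for a total of 15.020 + 14.688 = 29.708 m.
Since a_F ≤ a_L and the follower starts braking later, the follower is never slower than the leader, so the closest approach is when both have stopped.
Minimum gap = 29.708 − 6.779 = 22.929 m.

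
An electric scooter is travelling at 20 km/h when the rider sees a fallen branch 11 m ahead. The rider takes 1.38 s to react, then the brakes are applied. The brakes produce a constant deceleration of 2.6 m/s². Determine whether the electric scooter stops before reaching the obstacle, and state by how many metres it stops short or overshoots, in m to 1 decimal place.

20 km/h ÷ 3.6 = 5.5556 m/s.
Reaction distance = 5.5556 × 1.38 = 7.667 m.
Braking distance = v²/(2a) = 30.865 / 5.200 = 5.936 m.
Total stopping distance = 7.667 + 5.936 = 13.603 m, vs 11 m available — it cannot stop in time and overshoots by 13.603 − 11 = 2.603 m.

No — it overshoots by 2.6 m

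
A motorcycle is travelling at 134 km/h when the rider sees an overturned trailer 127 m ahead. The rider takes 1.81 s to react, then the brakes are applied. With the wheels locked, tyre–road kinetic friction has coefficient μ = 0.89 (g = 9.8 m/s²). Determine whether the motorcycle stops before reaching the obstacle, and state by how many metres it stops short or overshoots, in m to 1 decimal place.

134 km/h ÷ 3.6 = 37.2222 m/s.
a = μg = 0.89 × 9.8 = 8.722 m/s².
Reaction distance = 37.2222 × 1.81 = 67.372 m.
Braking distance = v²/(2a) = 1385.492 / 17.444 = 79.425 m.
Total stopping distance = 67.372 + 79.425 = 146.797 m, vs 127 m available — it cannot stop in time and overshoots by 146.797 − 127 = 19.797 m.

No — it overshoots by 19.8 m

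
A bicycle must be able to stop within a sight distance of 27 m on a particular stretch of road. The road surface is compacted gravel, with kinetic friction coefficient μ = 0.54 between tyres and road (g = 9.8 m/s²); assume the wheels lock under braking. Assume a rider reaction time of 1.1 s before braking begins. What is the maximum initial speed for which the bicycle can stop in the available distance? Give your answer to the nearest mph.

a = μg = 0.54 × 9.8 = 5.292 m/s².
Stopping distance: v·t_r + v²/(2a) = 27 with t_r = 1.1 s and a = 5.292 m/s².
So v² + 11.642 v − 285.77 = 0.
Positive root: v = −a·t_r + √((a·t_r)² + 2a·d) = −5.821 + √(33.884 + 285.77) = 12.0579 m/s.
12.0579 m/s ÷ 0.44704 = 26.973 mph.

Maximum speed ≈ 27 mph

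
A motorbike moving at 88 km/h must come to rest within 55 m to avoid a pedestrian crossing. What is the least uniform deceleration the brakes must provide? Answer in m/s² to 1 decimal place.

88 km/h ÷ 3.6 = 24.4444 m/s.
v² = 2a·d ⇒ a = v²/(2d) = 24.4444² / (2 × 55.000) = 597.529 / 110.000 = 5.4321 m/s².

Required deceleration ≈ 5.4 m/s²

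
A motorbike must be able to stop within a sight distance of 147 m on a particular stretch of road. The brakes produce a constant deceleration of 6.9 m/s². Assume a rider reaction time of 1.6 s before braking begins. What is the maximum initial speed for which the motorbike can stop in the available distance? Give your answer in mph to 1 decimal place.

Stopping distance: v·t_r + v²/(2a) = 147 with t_r = 1.6 s and a = 6.900 m/s².
So v² + 22.080 v − 2028.60 = 0.
Positive root: v = −a·t_r + √((a·t_r)² + 2a·d) = −11.040 + √(121.882 + 2028.60) = 35.3333 m/s.
35.3333 m/s ÷ 0.44704 = 79.038 mph.

Maximum speed ≈ 79.0 mph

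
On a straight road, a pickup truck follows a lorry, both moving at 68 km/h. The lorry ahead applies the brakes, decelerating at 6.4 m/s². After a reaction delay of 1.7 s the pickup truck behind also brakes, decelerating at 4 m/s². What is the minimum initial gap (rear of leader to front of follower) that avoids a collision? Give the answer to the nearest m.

Minimum gap ≈ 49 m

68 km/h ÷ 3.6 = 18.8889 m/s.
Leader travels v²/(2a_L) = 356.791 / 12.800 = 27.874 m before stopping.
Follower covers v·t_r = 18.8889 × 1.7 = 32.111 m while reacting, then v²/(2a_F) = 356.791 / 8.000 = 44.599 m while braking, for a total of 32.111 + 44.599 = 76.710 m.
Since a_F ≤ a_L and the follower starts braking later, the follower is never slower than the leader, so the closest approach is when both have stopped.
Minimum gap = 76.710 − 27.874 = 48.836 m.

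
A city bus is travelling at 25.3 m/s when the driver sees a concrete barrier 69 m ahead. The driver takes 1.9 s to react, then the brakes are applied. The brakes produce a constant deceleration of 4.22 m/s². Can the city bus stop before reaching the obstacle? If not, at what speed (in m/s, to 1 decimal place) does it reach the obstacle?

Reaction distance = 25.3000 × 1.9 = 48.070 m.
Braking distance needed to stop: v²/(2a) = 640.090 / 8.440 = 75.840 m, so total needed = 48.070 + 75.840 = 123.910 m > 69 m — it cannot stop.
Distance remaining when braking begins: 69 − 48.070 = 20.930 m.
v² = v₀² − 2a·d = 640.090 − 2 × 4.220 × 20.930 = 463.441 m²/s².
v = √463.441 = 21.528 m/s.

No — it strikes the obstacle at 21.5 m/s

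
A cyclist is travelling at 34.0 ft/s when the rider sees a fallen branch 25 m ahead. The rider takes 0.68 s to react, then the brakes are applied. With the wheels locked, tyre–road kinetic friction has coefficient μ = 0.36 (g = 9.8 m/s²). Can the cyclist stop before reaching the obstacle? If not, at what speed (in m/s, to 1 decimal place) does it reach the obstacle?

34 ft/s × 0.3048 = 10.3632 m/s.
a = μg = 0.36 × 9.8 = 3.528 m/s².
Reaction distance = 10.3632 × 0.68 = 7.047 m.
Braking distance = v²/(2a) = 107.396 / 7.056 = 15.221 m.
Total stopping distance = 7.047 + 15.221 = 22.268 m, vs 25 m available — it stops with 25 − 22.268 = 2.732 m to spare.

Yes — it stops about 2.7 m short of the obstacle, so it never reaches it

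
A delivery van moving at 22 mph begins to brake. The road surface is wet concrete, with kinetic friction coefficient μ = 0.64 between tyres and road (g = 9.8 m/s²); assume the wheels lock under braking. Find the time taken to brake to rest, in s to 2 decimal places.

22 mph × 0.44704 = 9.8349 m/s.
a = μg = 0.64 × 9.8 = 6.272 m/s².
Braking time = v/a = 9.8349 / 6.272 = 1.568 s.

Braking time ≈ 1.57 s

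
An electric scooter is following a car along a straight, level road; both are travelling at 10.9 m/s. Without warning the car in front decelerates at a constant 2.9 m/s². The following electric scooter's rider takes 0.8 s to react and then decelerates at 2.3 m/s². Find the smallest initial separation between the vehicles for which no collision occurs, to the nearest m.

Minimum gap ≈ 14 m

Leader travels v²/(2a_L) = 118.810 / 5.800 = 20.484 m before stopping.
Follower covers v·t_r = 10.9000 × 0.8 = 8.720 m while reacting, then v²/(2a_F) = 118.810 / 4.600 = 25.828 m while braking, for a total of 8.720 + 25.828 = 34.548 m.
Since a_F ≤ a_L and the follower starts braking later, the follower is never slower than the leader, so the closest approach is when both have stopped.
Minimum gap = 34.548 − 20.484 = 14.064 m.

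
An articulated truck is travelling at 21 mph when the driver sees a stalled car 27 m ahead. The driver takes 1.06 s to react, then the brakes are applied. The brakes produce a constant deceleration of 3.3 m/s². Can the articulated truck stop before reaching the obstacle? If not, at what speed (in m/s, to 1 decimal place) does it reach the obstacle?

21 mph × 0.44704 = 9.3878 m/s.
Reaction distance = 9.3878 × 1.06 = 9.951 m.
Braking distance = v²/(2a) = 88.131 / 6.600 = 13.353 m.
Total stopping distance = 9.951 + 13.353 = 23.304 m, vs 27 m available — it stops with 27 − 23.304 = 3.696 m to spare.

Yes — it stops about 3.7 m short of the obstacle, so it never reaches it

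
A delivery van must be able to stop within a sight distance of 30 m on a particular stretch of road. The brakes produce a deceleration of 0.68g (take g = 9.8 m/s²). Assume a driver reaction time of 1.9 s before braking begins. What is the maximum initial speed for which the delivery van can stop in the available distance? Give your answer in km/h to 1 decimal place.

a = 0.68 × 9.8 = 6.664 m/s².
Stopping distance: v·t_r + v²/(2a) = 30 with t_r = 1.9 s and a = 6.664 m/s².
So v² + 25.323 v − 399.84 = 0.
Positive root: v = −a·t_r + √((a·t_r)² + 2a·d) = −12.662 + √(160.326 + 399.84) = 11.0058 m/s.
11.0058 m/s × 3.6 = 39.621 km/h.

Maximum speed ≈ 39.6 km/h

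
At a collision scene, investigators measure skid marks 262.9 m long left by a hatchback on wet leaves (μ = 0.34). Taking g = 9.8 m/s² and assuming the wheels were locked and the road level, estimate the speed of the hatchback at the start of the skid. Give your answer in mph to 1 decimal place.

Initial speed ≈ 93.6 mph

Deceleration a = μg = 0.34 × 9.8 = 3.332 m/s².
v = √(2a·d) = √(2 × 3.332 × 262.9) = √1751.966 = 41.8565 m/s.
= 41.8565 ÷ 0.44704 = 93.630 mph.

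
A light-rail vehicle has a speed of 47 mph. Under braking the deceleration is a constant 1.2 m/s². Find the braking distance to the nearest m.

Braking distance ≈ 184 m

47 mph × 0.44704 = 21.0109 m/s.
Braking distance = v²/(2a) = 21.0109² / (2 × 1.200) = 441.458 / 2.400 = 183.941 m.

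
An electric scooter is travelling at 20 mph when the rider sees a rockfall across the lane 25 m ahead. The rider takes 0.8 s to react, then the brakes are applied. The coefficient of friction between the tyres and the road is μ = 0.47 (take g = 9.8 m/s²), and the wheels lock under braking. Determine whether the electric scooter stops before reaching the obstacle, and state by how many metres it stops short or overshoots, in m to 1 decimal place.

Yes — it stops 9.2 m short of the obstacle

20 mph × 0.44704 = 8.9408 m/s.
a = μg = 0.47 × 9.8 = 4.606 m/s².
Reaction distance = 8.9408 × 0.8 = 7.153 m.
Braking distance = v²/(2a) = 79.938 / 9.212 = 8.678 m.
Total stopping distance = 7.153 + 8.678 = 15.831 m, vs 25 m available — it stops with 25 − 15.831 = 9.169 m to spare.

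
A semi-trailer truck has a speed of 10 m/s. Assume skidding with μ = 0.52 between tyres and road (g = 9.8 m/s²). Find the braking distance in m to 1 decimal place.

Braking distance ≈ 9.8 m

a = μg = 0.52 × 9.8 = 5.096 m/s².
Braking distance = v²/(2a) = 10.0000² / (2 × 5.096) = 100.000 / 10.192 = 9.812 m.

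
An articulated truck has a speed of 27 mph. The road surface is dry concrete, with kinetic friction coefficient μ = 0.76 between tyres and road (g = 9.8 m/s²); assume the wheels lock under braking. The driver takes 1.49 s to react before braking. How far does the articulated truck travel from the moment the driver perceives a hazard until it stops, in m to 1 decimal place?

27 mph × 0.44704 = 12.0701 m/s.
a = μg = 0.76 × 9.8 = 7.448 m/s².
Reaction distance = v·t_r = 12.0701 × 1.49 = 17.984 m.
Braking distance = v²/(2a) = 12.0701² / (2 × 7.448) = 145.687 / 14.896 = 9.780 m.
Total = 17.984 + 9.780 = 27.764 m.

Total stopping distance ≈ 27.8 m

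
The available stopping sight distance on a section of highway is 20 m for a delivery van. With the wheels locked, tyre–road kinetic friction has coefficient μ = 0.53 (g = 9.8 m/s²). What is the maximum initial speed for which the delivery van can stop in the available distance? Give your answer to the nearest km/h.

Maximum speed ≈ 52 km/h

a = μg = 0.53 × 9.8 = 5.194 m/s².
v²/(2a) = d ⇒ v = √(2 × 5.194 × 20) = √207.76 = 14.4139 m/s.
14.4139 m/s × 3.6 = 51.890 km/h.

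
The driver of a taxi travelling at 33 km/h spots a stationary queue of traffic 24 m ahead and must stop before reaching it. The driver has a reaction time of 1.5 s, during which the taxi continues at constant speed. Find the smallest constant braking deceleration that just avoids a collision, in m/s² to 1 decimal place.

Required deceleration ≈ 4.1 m/s²

33 km/h ÷ 3.6 = 9.1667 m/s.
Distance covered during reaction = 9.1667 × 1.5 = 13.750 m.
Distance available for braking: 24 − 13.750 = 10.250 m.
v² = 2a·d ⇒ a = v²/(2d) = 9.1667² / (2 × 10.250) = 84.028 / 20.500 = 4.0989 m/s².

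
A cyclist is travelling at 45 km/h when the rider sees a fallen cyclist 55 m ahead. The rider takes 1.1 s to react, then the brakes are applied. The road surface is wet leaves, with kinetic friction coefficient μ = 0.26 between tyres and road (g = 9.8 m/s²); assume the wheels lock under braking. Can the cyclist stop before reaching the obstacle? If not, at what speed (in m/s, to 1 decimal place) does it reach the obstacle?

45 km/h ÷ 3.6 = 12.5000 m/s.
a = μg = 0.26 × 9.8 = 2.548 m/s².
Reaction distance = 12.5000 × 1.1 = 13.750 m.
Braking distance = v²/(2a) = 156.250 / 5.096 = 30.661 m.
Total stopping distance = 13.750 + 30.661 = 44.411 m, vs 55 m available — it stops with 55 − 44.411 = 10.589 m to spare.

Yes — it stops about 10.6 m short of the obstacle, so it never reaches it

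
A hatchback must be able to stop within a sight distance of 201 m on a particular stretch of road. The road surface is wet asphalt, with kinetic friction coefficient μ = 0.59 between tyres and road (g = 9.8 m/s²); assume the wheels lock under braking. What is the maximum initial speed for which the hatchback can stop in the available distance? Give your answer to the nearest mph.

a = μg = 0.59 × 9.8 = 5.782 m/s².
v²/(2a) = d ⇒ v = √(2 × 5.782 × 201) = √2324.36 = 48.2116 m/s.
48.2116 m/s ÷ 0.44704 = 107.846 mph.

Maximum speed ≈ 108 mph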